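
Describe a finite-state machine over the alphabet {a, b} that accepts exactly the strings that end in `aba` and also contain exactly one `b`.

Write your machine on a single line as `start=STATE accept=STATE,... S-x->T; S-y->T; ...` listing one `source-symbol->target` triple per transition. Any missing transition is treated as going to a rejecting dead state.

Build one automaton per condition and run them in lockstep. One (4 states) tracks how much of the suffix `aba` has currently been matched; the other (3 states) tracks the count of `b`s, saturating at 2. Each combined state is a pair, one component from each; accept when both components accept.
With 10 states:
        a   b  
>  s0   s1  s2 
   s1   s1  s3 
   s2   s4  s5 
   s3   s6  s5 
   s4   s4  s7 
   s5   s8  s5 
 * s6   s4  s7 
   s7   s9  s5 
   s8   s8  s7 
   s9   s8  s7 
(> = start, * = accepting)

start=s0; accept=s6; s0-a->s1; s0-b->s2; s1-a->s1; s1-b->s3; s2-a->s4; s2-b->s5; s3-a->s6; s3-b->s5; s4-a->s4; s4-b->s7; s5-a->s8; s5-b->s5; s6-a->s4; s6-b->s7; s7-a->s9; s7-b->s5; s8-a->s8; s8-b->s7; s9-a->s8; s9-b->s7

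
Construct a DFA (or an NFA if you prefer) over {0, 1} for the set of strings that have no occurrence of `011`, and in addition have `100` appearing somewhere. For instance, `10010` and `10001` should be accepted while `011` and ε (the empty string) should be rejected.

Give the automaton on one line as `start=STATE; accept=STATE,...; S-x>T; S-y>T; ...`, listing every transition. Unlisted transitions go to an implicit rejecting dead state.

start=A; accept=G,I; A-0>B; A-1>C; B-0>B; B-1>D; C-0>E; C-1>C; D-0>E; D-1>F; E-0>G; E-1>D; F-0>H; F-1>F; G-0>G; G-1>I; H-0>J; H-1>F; I-0>G; I-1>J; J-0>J; J-1>J

Build one automaton per condition and run them in lockstep. One (4 states) tracks partial matches of the forbidden pattern `011`; the other (4 states) tracks whether and how much of `100` has been seen. Each combined state is a pair, one component from each; accept when both components accept.
10 states suffice.
       0  1 
>  A   B  C 
   B   B  D 
   C   E  C 
   D   E  F 
   E   G  D 
   F   H  F 
 * G   G  I 
   H   J  F 
 * I   G  J 
   J   J  J 
(> = start, * = accepting)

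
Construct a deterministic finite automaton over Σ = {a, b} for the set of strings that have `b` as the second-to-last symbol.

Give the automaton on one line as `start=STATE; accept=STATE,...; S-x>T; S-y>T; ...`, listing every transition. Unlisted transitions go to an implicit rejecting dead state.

Because acceptance depends on a position counted from the end, the machine has to buffer the most recent 2 symbols. Make each state the string of the last up-to-2 symbols read; on input `x` shift the window left and append `x`. Accept when the buffered window has length 2 and begins with `b`.
With 7 states:
        a   b  
>  q0   q1  q2 
   q1   q3  q4 
   q2   q5  q6 
   q3   q3  q4 
   q4   q5  q6 
 * q5   q3  q4 
 * q6   q5  q6 
(> = start, * = accepting)

start=q0; accept=q5,q6; q0-a>q1; q0-b>q2; q1-a>q3; q1-b>q4; q2-a>q5; q2-b>q6; q3-a>q3; q3-b>q4; q4-a>q5; q4-b>q6; q5-a>q3; q5-b>q4; q6-a>q5; q6-b>q6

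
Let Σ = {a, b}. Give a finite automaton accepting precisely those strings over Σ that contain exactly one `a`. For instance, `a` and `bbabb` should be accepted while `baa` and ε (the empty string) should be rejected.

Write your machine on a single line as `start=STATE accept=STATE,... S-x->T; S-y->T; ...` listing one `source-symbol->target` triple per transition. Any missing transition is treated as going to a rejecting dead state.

Count `a`s, saturating at 2: state S0 means no `a` yet, S1 means one `a` seen, S2 means more than one. Each `a` increments (capped at S2); other symbols loop. Accept from {S1}.
A 3-state machine:
        a   b  
>  S0   S1  S0 
 * S1   S2  S1 
   S2   S2  S2 
(> = start, * = accepting)

start=S0; accept=S1; S0-a->S1; S0-b->S0; S1-a->S2; S1-b->S1; S2-a->S2; S2-b->S2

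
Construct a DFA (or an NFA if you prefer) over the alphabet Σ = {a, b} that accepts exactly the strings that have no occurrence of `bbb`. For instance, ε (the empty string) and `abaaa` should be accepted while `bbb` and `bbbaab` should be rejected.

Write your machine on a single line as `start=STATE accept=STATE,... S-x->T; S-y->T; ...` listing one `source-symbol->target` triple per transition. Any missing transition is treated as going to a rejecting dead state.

This is the complement of 'contains `bbb`'. Use the same substring-matching states — S0 through S3 holding how much of `bbb` has just been matched — but flip the accepting set: everything except the trap S3 accepts.
        a   b  
>* S0   S0  S1 
 * S1   S0  S2 
 * S2   S0  S3 
   S3   S3  S3 
(> = start, * = accepting)

start=S0; accept=S0,S1,S2; S0-a->S0; S0-b->S1; S1-a->S0; S1-b->S2; S2-a->S0; S2-b->S3; S3-a->S3; S3-b->S3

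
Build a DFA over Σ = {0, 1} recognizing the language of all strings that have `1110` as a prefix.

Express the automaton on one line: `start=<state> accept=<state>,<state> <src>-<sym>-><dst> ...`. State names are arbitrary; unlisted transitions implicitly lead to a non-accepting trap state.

start=s0 accept=s4 s0-0->s5 s0-1->s1 s1-0->s5 s1-1->s2 s2-0->s5 s2-1->s3 s3-0->s4 s3-1->s5 s4-0->s4 s4-1->s4 s5-0->s5 s5-1->s5

Check the first 4 symbols one by one: s0 through s3 record how many have matched `1110` so far; any wrong symbol goes to the dead state s5. After all 4 match we enter the accepting sink s4.
6 states suffice.
        0   1  
>  s0   s5  s1 
   s1   s5  s2 
   s2   s5  s3 
   s3   s4  s5 
 * s4   s4  s4 
   s5   s5  s5 
(> = start, * = accepting)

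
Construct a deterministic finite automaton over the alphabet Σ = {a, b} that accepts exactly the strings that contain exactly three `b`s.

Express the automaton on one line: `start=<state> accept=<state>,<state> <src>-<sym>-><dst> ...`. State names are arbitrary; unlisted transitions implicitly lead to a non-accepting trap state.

start=q0 accept=q3 q0-a->q0 q0-b->q1 q1-a->q1 q1-b->q2 q2-a->q2 q2-b->q3 q3-a->q3 q3-b->q4 q4-a->q4 q4-b->q4

Count `b`s, saturating at 4: states q0 through q3 mean 0 through 3 `b`s seen; q4 means more than 3. Each `b` increments (capped at q4); other symbols loop. Accept from {q3}.
With 5 states:
        a   b  
>  q0   q0  q1 
   q1   q1  q2 
   q2   q2  q3 
 * q3   q3  q4 
   q4   q4  q4 
(> = start, * = accepting)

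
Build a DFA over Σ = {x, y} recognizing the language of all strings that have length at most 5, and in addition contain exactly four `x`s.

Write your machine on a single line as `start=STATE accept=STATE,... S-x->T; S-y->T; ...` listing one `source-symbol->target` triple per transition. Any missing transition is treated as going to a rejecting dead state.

start=s0; accept=s8,s10; s0-x->s1; s0-y->s2; s1-x->s3; s1-y->s4; s2-x->s4; s2-y->s5; s3-x->s6; s3-y->s7; s4-x->s7; s4-y->s5; s5-x->s5; s5-y->s5; s6-x->s8; s6-y->s9; s7-x->s9; s7-y->s5; s8-x->s5; s8-y->s10; s9-x->s10; s9-y->s5; s10-x->s5; s10-y->s5

Run two small machines in parallel and take their product. The first has 7 states tracking the input length, saturating at 6; the second has 6 states tracking the count of `x`s, saturating at 5. A product state is a pair (one from each), accepting exactly when both do. After merging equivalent states the machine shrinks.
An 11-state machine:
          x    y  
>  s0     s1   s2 
   s1     s3   s4 
   s2     s4   s5 
   s3     s6   s7 
   s4     s7   s5 
   s5     s5   s5 
   s6     s8   s9 
   s7     s9   s5 
 * s8     s5  s10 
   s9    s10   s5 
 * s10    s5   s5 
(> = start, * = accepting)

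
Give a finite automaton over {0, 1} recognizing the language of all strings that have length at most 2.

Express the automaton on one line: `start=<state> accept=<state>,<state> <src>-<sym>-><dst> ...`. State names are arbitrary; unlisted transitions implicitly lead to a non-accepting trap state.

start=q0 accept=q0,q1,q2 q0-0->q1 q0-1->q1 q1-0->q2 q1-1->q2 q2-0->q3 q2-1->q3 q3-0->q3 q3-1->q3

We only need to distinguish lengths 0, 1, …, 2, and '>2'. Chain q0 → q1 → q2 → q3 on every symbol, with q3 looping. Accepting states: {q0, q1, q2}.
        0   1  
>* q0   q1  q1 
 * q1   q2  q2 
 * q2   q3  q3 
   q3   q3  q3 
(> = start, * = accepting)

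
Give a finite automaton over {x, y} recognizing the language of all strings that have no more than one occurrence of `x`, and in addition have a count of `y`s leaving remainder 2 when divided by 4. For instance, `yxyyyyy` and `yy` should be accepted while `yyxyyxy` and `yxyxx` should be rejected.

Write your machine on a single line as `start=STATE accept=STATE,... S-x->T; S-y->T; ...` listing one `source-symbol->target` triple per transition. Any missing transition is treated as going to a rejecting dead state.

Handle the two conditions separately and then intersect. One (3 states) tracks the count of `x`s, saturating at 2; the other (4 states) tracks the count of `y`s modulo 4. Each combined state is a pair, one component from each; accept when both components accept. Equivalent product states are then merged.
9 states suffice.
       x  y 
>  A   B  C 
   B   D  E 
   C   E  F 
   D   D  D 
   E   D  G 
 * F   G  H 
 * G   D  I 
   H   I  A 
   I   D  B 
(> = start, * = accepting)

start=A; accept=F,G; A-x->B; A-y->C; B-x->D; B-y->E; C-x->E; C-y->F; D-x->D; D-y->D; E-x->D; E-y->G; F-x->G; F-y->H; G-x->D; G-y->I; H-x->I; H-y->A; I-x->D; I-y->B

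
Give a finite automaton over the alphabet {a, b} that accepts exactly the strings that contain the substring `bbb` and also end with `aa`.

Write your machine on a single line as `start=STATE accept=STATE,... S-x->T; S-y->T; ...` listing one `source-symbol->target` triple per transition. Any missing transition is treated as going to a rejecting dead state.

start=s0; accept=s5; s0-a->s0; s0-b->s1; s1-a->s0; s1-b->s2; s2-a->s0; s2-b->s3; s3-a->s4; s3-b->s3; s4-a->s5; s4-b->s3; s5-a->s5; s5-b->s3

Run two small machines in parallel and take their product. One (4 states) tracks whether and how much of `bbb` has been seen; the other (3 states) tracks how much of the suffix `aa` has currently been matched. Each combined state is a pair, one component from each; accept when both components accept. Minimizing collapses redundant product states.
        a   b  
>  s0   s0  s1 
   s1   s0  s2 
   s2   s0  s3 
   s3   s4  s3 
   s4   s5  s3 
 * s5   s5  s3 
(> = start, * = accepting)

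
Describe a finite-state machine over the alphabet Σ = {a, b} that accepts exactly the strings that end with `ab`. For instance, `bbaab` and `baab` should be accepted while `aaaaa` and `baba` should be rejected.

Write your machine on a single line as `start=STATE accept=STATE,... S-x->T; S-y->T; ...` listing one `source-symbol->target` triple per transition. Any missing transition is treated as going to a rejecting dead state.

start=q0; accept=q2; q0-a->q1; q0-b->q0; q1-a->q1; q1-b->q2; q2-a->q1; q2-b->q0

Let each state record the length of the longest suffix of the input read so far that is also a prefix of `ab`. q1 means the last symbol is `a`; q2 means the last 2 symbols are `ab`. Accept only at q2, where the string currently ends in `ab`.
With 3 states:
        a   b  
>  q0   q1  q0 
   q1   q1  q2 
 * q2   q1  q0 
(> = start, * = accepting)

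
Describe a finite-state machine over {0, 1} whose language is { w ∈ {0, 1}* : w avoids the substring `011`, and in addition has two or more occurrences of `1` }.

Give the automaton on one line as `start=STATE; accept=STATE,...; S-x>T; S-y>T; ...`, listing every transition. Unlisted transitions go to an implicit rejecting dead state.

start=A; accept=F,H,I; A-0>B; A-1>C; B-0>B; B-1>D; C-0>E; C-1>F; D-0>E; D-1>G; E-0>E; E-1>H; F-0>I; F-1>F; G-0>G; G-1>G; H-0>I; H-1>G; I-0>I; I-1>H

Run two small machines in parallel and take their product. The first has 4 states tracking partial matches of the forbidden pattern `011`; the second has 4 states tracking the count of `1`s, saturating at 3. A product state is a pair (one from each), accepting exactly when both do. Minimizing collapses redundant product states.
       0  1 
>  A   B  C 
   B   B  D 
   C   E  F 
   D   E  G 
   E   E  H 
 * F   I  F 
   G   G  G 
 * H   I  G 
 * I   I  H 
(> = start, * = accepting)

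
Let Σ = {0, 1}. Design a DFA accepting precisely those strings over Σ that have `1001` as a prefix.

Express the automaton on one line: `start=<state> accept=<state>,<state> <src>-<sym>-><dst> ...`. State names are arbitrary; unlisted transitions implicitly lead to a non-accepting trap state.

Check the first 4 symbols one by one: q0 through q3 record how many have matched `1001` so far; any wrong symbol goes to the dead state q5. After all 4 match we enter the accepting sink q4.
With 6 states:
        0   1  
>  q0   q5  q1 
   q1   q2  q5 
   q2   q3  q5 
   q3   q5  q4 
 * q4   q4  q4 
   q5   q5  q5 
(> = start, * = accepting)

start=q0 accept=q4 q0-0->q5 q0-1->q1 q1-0->q2 q1-1->q5 q2-0->q3 q2-1->q5 q3-0->q5 q3-1->q4 q4-0->q4 q4-1->q4 q5-0->q5 q5-1->q5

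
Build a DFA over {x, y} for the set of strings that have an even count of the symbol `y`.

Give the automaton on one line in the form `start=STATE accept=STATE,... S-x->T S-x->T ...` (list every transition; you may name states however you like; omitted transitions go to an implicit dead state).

Keep the running count of `y`s modulo 2: each `y` advances along the cycle q0 → q1 → q0 while other symbols loop. Accept at q0.
2 states suffice.
        x   y  
>* q0   q0  q1 
   q1   q1  q0 
(> = start, * = accepting)

start=q0 accept=q0 q0-x->q0 q0-y->q1 q1-x->q1 q1-y->q0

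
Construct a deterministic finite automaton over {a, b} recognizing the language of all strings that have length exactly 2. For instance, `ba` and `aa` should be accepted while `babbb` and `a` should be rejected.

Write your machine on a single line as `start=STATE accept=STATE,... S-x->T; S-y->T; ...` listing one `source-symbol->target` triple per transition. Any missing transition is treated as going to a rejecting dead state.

Count input length up to 3: every symbol moves from q0 toward q3, which means 'more than 2' and absorbs. Accept from {q2}.
4 states suffice.
        a   b  
>  q0   q1  q1 
   q1   q2  q2 
 * q2   q3  q3 
   q3   q3  q3 
(> = start, * = accepting)

start=q0; accept=q2; q0-a->q1; q0-b->q1; q1-a->q2; q1-b->q2; q2-a->q3; q2-b->q3; q3-a->q3; q3-b->q3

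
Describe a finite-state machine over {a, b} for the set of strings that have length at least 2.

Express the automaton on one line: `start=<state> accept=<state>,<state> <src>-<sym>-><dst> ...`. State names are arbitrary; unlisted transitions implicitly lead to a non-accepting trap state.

Count input length up to 3: every symbol moves from q0 toward q3, which means 'more than 2' and absorbs. Accept from {q2, q3}.
4 states suffice.
        a   b  
>  q0   q1  q1 
   q1   q2  q2 
 * q2   q3  q3 
 * q3   q3  q3 
(> = start, * = accepting)

start=q0 accept=q2,q3 q0-a->q1 q0-b->q1 q1-a->q2 q1-b->q2 q2-a->q3 q2-b->q3 q3-a->q3 q3-b->q3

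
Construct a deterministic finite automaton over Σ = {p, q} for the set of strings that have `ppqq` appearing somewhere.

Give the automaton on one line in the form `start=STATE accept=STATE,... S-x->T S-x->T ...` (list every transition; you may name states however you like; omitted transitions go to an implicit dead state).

start=s0 accept=s4 s0-p->s1 s0-q->s0 s1-p->s2 s1-q->s0 s2-p->s2 s2-q->s3 s3-p->s1 s3-q->s4 s4-p->s4 s4-q->s4

Track how much of `ppqq` has been matched so far: state s0 is no progress, s4 is the absorbing accept state reached once `ppqq` has occurred. Intermediate states record partial matches; on a mismatch, fall back to the longest reusable overlap.
        p   q  
>  s0   s1  s0 
   s1   s2  s0 
   s2   s2  s3 
   s3   s1  s4 
 * s4   s4  s4 
(> = start, * = accepting)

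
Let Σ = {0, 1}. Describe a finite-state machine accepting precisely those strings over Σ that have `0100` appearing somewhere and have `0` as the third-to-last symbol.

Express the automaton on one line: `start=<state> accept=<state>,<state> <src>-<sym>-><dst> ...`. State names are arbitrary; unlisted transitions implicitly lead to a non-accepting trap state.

start=q0 accept=q5,q6,q7,q8 q0-0->q1 q0-1->q0 q1-0->q1 q1-1->q2 q2-0->q3 q2-1->q0 q3-0->q4 q3-1->q2 q4-0->q5 q4-1->q6 q5-0->q5 q5-1->q6 q6-0->q7 q6-1->q8 q7-0->q4 q7-1->q9 q8-0->q10 q8-1->q11 q9-0->q7 q9-1->q8 q10-0->q4 q10-1->q9 q11-0->q10 q11-1->q11

Handle the two conditions separately and then intersect. The first has 5 states tracking whether and how much of `0100` has been seen; the second has 15 states tracking the last 3 symbols read. A product state is a pair (one from each), accepting exactly when both do. After merging equivalent states the machine shrinks.
          0    1  
>  q0     q1   q0 
   q1     q1   q2 
   q2     q3   q0 
   q3     q4   q2 
   q4     q5   q6 
 * q5     q5   q6 
 * q6     q7   q8 
 * q7     q4   q9 
 * q8    q10  q11 
   q9     q7   q8 
   q10    q4   q9 
   q11   q10  q11 
(> = start, * = accepting)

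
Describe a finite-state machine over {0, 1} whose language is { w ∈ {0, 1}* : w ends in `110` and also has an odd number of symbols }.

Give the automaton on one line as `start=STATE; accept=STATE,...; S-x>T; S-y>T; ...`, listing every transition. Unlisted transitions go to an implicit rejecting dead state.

Handle the two conditions separately and then intersect. The first has 4 states tracking how much of the suffix `110` has currently been matched; the second has 2 states tracking the input length modulo 2. A product state is a pair (one from each), accepting exactly when both do. Minimizing collapses redundant product states.
A 5-state machine:
        0   1  
>  S0   S1  S2 
   S1   S0  S0 
   S2   S0  S3 
   S3   S4  S2 
 * S4   S0  S0 
(> = start, * = accepting)

start=S0; accept=S4; S0-0>S1; S0-1>S2; S1-0>S0; S1-1>S0; S2-0>S0; S2-1>S3; S3-0>S4; S3-1>S2; S4-0>S0; S4-1>S0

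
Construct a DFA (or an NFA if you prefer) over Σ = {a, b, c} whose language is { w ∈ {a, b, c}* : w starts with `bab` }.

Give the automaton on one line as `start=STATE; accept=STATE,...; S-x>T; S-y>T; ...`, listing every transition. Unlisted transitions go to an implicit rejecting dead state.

Check the first 3 symbols one by one: q0 through q2 record how many have matched `bab` so far; any wrong symbol goes to the dead state q4. After all 3 match we enter the accepting sink q3.
5 states suffice.
        a   b   c  
>  q0   q4  q1  q4 
   q1   q2  q4  q4 
   q2   q4  q3  q4 
 * q3   q3  q3  q3 
   q4   q4  q4  q4 
(> = start, * = accepting)

start=q0; accept=q3; q0-a>q4; q0-b>q1; q0-c>q4; q1-a>q2; q1-b>q4; q1-c>q4; q2-a>q4; q2-b>q3; q2-c>q4; q3-a>q3; q3-b>q3; q3-c>q3; q4-a>q4; q4-b>q4; q4-c>q4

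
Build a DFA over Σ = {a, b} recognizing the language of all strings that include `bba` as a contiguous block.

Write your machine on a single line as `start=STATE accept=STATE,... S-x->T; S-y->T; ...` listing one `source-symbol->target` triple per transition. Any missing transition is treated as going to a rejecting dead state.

Track how much of `bba` has been matched so far: state S0 is no progress, S3 is the absorbing accept state reached once `bba` has occurred. Intermediate states record partial matches; on a mismatch, fall back to the longest reusable overlap.
        a   b  
>  S0   S0  S1 
   S1   S0  S2 
   S2   S3  S2 
 * S3   S3  S3 
(> = start, * = accepting)

start=S0; accept=S3; S0-a->S0; S0-b->S1; S1-a->S0; S1-b->S2; S2-a->S3; S2-b->S2; S3-a->S3; S3-b->S3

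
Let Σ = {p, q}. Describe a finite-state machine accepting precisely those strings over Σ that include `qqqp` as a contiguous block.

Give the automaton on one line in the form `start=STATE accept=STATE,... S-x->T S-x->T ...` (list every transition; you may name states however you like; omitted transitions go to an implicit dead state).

Track how much of `qqqp` has been matched so far: state S0 is no progress, S4 is the absorbing accept state reached once `qqqp` has occurred. Intermediate states record partial matches; on a mismatch, fall back to the longest reusable overlap.
With 5 states:
        p   q  
>  S0   S0  S1 
   S1   S0  S2 
   S2   S0  S3 
   S3   S4  S3 
 * S4   S4  S4 
(> = start, * = accepting)

start=S0 accept=S4 S0-p->S0 S0-q->S1 S1-p->S0 S1-q->S2 S2-p->S0 S2-q->S3 S3-p->S4 S3-q->S3 S4-p->S4 S4-q->S4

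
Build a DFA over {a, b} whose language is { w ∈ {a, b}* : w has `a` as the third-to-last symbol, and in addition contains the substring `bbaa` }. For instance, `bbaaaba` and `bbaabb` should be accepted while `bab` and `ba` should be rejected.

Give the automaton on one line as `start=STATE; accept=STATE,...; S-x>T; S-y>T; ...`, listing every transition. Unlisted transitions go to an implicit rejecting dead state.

start=q0; accept=q5,q6,q7,q8; q0-a>q0; q0-b>q1; q1-a>q0; q1-b>q2; q2-a>q3; q2-b>q2; q3-a>q4; q3-b>q1; q4-a>q5; q4-b>q6; q5-a>q5; q5-b>q6; q6-a>q7; q6-b>q8; q7-a>q4; q7-b>q9; q8-a>q10; q8-b>q11; q9-a>q7; q9-b>q8; q10-a>q4; q10-b>q9; q11-a>q10; q11-b>q11

Build one automaton per condition and run them in lockstep. One (15 states) tracks the last 3 symbols read; the other (5 states) tracks whether and how much of `bbaa` has been seen. Each combined state is a pair, one component from each; accept when both components accept. Minimizing collapses redundant product states.
With 12 states:
          a    b  
>  q0     q0   q1 
   q1     q0   q2 
   q2     q3   q2 
   q3     q4   q1 
   q4     q5   q6 
 * q5     q5   q6 
 * q6     q7   q8 
 * q7     q4   q9 
 * q8    q10  q11 
   q9     q7   q8 
   q10    q4   q9 
   q11   q10  q11 
(> = start, * = accepting)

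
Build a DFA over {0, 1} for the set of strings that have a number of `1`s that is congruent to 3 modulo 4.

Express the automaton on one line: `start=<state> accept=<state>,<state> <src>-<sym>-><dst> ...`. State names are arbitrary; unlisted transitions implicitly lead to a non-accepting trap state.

Keep the running count of `1`s modulo 4: each `1` advances along the cycle q0 → q1 → q2 → q3 → q0 while other symbols loop. Accept at q3.
        0   1  
>  q0   q0  q1 
   q1   q1  q2 
   q2   q2  q3 
 * q3   q3  q0 
(> = start, * = accepting)

start=q0 accept=q3 q0-0->q0 q0-1->q1 q1-0->q1 q1-1->q2 q2-0->q2 q2-1->q3 q3-0->q3 q3-1->q0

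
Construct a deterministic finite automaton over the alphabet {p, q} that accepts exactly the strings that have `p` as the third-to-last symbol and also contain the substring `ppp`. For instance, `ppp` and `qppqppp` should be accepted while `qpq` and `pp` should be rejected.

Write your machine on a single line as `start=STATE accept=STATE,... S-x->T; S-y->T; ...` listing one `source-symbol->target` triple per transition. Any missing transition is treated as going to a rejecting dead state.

Run two small machines in parallel and take their product. The first has 15 states tracking the last 3 symbols read; the second has 4 states tracking whether and how much of `ppp` has been seen. A product state is a pair (one from each), accepting exactly when both do. Equivalent product states are then merged.
          p    q  
>  s0     s1   s0 
   s1     s2   s0 
   s2     s3   s0 
 * s3     s3   s4 
 * s4     s5   s6 
 * s5     s7   s8 
 * s6     s9  s10 
   s7     s3   s4 
   s8     s5   s6 
   s9     s7   s8 
   s10    s9  s10 
(> = start, * = accepting)

start=s0; accept=s3,s4,s5,s6; s0-p->s1; s0-q->s0; s1-p->s2; s1-q->s0; s2-p->s3; s2-q->s0; s3-p->s3; s3-q->s4; s4-p->s5; s4-q->s6; s5-p->s7; s5-q->s8; s6-p->s9; s6-q->s10; s7-p->s3; s7-q->s4; s8-p->s5; s8-q->s6; s9-p->s7; s9-q->s8; s10-p->s9; s10-q->s10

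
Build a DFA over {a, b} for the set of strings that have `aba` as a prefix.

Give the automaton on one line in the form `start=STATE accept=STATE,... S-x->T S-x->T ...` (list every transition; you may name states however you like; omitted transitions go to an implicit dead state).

start=q0 accept=q3 q0-a->q1 q0-b->q4 q1-a->q4 q1-b->q2 q2-a->q3 q2-b->q4 q3-a->q3 q3-b->q3 q4-a->q4 q4-b->q4

Check the first 3 symbols one by one: q0 through q2 record how many have matched `aba` so far; any wrong symbol goes to the dead state q4. After all 3 match we enter the accepting sink q3.
A 5-state machine:
        a   b  
>  q0   q1  q4 
   q1   q4  q2 
   q2   q3  q4 
 * q3   q3  q3 
   q4   q4  q4 
(> = start, * = accepting)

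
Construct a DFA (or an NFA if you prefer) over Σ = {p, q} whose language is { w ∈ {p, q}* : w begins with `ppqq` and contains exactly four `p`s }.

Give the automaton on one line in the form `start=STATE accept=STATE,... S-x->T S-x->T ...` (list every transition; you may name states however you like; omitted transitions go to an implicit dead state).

start=S0 accept=S12 S0-p->S1 S0-q->S2 S1-p->S3 S1-q->S4 S2-p->S4 S2-q->S2 S3-p->S5 S3-q->S6 S4-p->S7 S4-q->S4 S5-p->S8 S5-q->S5 S6-p->S5 S6-q->S9 S7-p->S5 S7-q->S7 S8-p->S10 S8-q->S8 S9-p->S11 S9-q->S9 S10-p->S10 S10-q->S10 S11-p->S12 S11-q->S11 S12-p->S13 S12-q->S12 S13-p->S13 S13-q->S13

Handle the two conditions separately and then intersect. The first has 6 states tracking whether the input so far still matches the prefix `ppqq`; the second has 6 states tracking the count of `p`s, saturating at 5. A product state is a pair (one from each), accepting exactly when both do.
With 14 states:
          p    q  
>  S0     S1   S2 
   S1     S3   S4 
   S2     S4   S2 
   S3     S5   S6 
   S4     S7   S4 
   S5     S8   S5 
   S6     S5   S9 
   S7     S5   S7 
   S8    S10   S8 
   S9    S11   S9 
   S10   S10  S10 
   S11   S12  S11 
 * S12   S13  S12 
   S13   S13  S13 
(> = start, * = accepting)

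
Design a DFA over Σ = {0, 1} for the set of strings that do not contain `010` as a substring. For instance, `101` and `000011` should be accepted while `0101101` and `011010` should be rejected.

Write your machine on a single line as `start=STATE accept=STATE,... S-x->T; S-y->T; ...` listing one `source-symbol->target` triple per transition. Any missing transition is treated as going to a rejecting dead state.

This is the complement of 'contains `010`'. Use the same substring-matching states — q0 through q3 holding how much of `010` has just been matched — but flip the accepting set: everything except the trap q3 accepts.
4 states suffice.
        0   1  
>* q0   q1  q0 
 * q1   q1  q2 
 * q2   q3  q0 
   q3   q3  q3 
(> = start, * = accepting)

start=q0; accept=q0,q1,q2; q0-0->q1; q0-1->q0; q1-0->q1; q1-1->q2; q2-0->q3; q2-1->q0; q3-0->q3; q3-1->q3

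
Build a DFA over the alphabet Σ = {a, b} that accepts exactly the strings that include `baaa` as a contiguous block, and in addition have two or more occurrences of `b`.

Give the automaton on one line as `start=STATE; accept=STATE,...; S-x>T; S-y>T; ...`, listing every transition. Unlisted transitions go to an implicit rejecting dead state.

start=q0; accept=q8; q0-a>q0; q0-b>q1; q1-a>q2; q1-b>q3; q2-a>q4; q2-b>q3; q3-a>q5; q3-b>q3; q4-a>q6; q4-b>q3; q5-a>q7; q5-b>q3; q6-a>q6; q6-b>q8; q7-a>q8; q7-b>q3; q8-a>q8; q8-b>q8

Handle the two conditions separately and then intersect. The first has 5 states tracking whether and how much of `baaa` has been seen; the second has 4 states tracking the count of `b`s, saturating at 3. A product state is a pair (one from each), accepting exactly when both do. After merging equivalent states the machine shrinks.
        a   b  
>  q0   q0  q1 
   q1   q2  q3 
   q2   q4  q3 
   q3   q5  q3 
   q4   q6  q3 
   q5   q7  q3 
   q6   q6  q8 
   q7   q8  q3 
 * q8   q8  q8 
(> = start, * = accepting)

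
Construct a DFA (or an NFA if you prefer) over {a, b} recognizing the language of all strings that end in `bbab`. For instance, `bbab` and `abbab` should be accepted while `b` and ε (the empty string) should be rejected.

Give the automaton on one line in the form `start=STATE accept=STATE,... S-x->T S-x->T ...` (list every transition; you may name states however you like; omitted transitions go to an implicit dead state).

Let each state record the length of the longest suffix of the input read so far that is also a prefix of `bbab`. s1 means the last symbol is `b`; s2 means the last 2 symbols are `bb`; s3 means the last 3 symbols are `bba`; s4 means the last 4 symbols are `bbab`. Accept only at s4, where the string currently ends in `bbab`.
        a   b  
>  s0   s0  s1 
   s1   s0  s2 
   s2   s3  s2 
   s3   s0  s4 
 * s4   s0  s2 
(> = start, * = accepting)

start=s0 accept=s4 s0-a->s0 s0-b->s1 s1-a->s0 s1-b->s2 s2-a->s3 s2-b->s2 s3-a->s0 s3-b->s4 s4-a->s0 s4-b->s2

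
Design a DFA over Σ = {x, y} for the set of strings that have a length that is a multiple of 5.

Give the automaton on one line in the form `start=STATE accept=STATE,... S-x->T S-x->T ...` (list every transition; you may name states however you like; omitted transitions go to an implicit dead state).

Only the length mod 5 matters, so use a 5-cycle: from any state, every input symbol moves to the next state, wrapping s4 back to s0. Mark s0 accepting.
5 states suffice.
        x   y  
>* s0   s1  s1 
   s1   s2  s2 
   s2   s3  s3 
   s3   s4  s4 
   s4   s0  s0 
(> = start, * = accepting)

start=s0 accept=s0 s0-x->s1 s0-y->s1 s1-x->s2 s1-y->s2 s2-x->s3 s2-y->s3 s3-x->s4 s3-y->s4 s4-x->s0 s4-y->s0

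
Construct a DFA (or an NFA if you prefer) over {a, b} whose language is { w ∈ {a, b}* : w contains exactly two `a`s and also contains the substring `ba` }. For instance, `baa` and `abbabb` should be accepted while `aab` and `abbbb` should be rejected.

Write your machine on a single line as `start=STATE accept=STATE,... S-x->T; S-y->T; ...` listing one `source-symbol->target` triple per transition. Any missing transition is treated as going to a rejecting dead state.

start=q0; accept=q8; q0-a->q1; q0-b->q2; q1-a->q3; q1-b->q4; q2-a->q5; q2-b->q2; q3-a->q6; q3-b->q7; q4-a->q8; q4-b->q4; q5-a->q8; q5-b->q5; q6-a->q6; q6-b->q9; q7-a->q10; q7-b->q7; q8-a->q10; q8-b->q8; q9-a->q10; q9-b->q9; q10-a->q10; q10-b->q10

Handle the two conditions separately and then intersect. The first has 4 states tracking the count of `a`s, saturating at 3; the second has 3 states tracking whether and how much of `ba` has been seen. A product state is a pair (one from each), accepting exactly when both do.
11 states suffice.
          a    b  
>  q0     q1   q2 
   q1     q3   q4 
   q2     q5   q2 
   q3     q6   q7 
   q4     q8   q4 
   q5     q8   q5 
   q6     q6   q9 
   q7    q10   q7 
 * q8    q10   q8 
   q9    q10   q9 
   q10   q10  q10 
(> = start, * = accepting)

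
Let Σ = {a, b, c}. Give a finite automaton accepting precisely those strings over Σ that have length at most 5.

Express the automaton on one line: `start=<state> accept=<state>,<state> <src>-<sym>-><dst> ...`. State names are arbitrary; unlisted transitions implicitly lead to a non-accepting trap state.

We only need to distinguish lengths 0, 1, …, 5, and '>5'. Chain q0 → q1 → q2 → q3 → q4 → q5 → q6 on every symbol, with q6 looping. Accepting states: {q0, q1, q2, q3, q4, q5}.
A 7-state machine:
        a   b   c  
>* q0   q1  q1  q1 
 * q1   q2  q2  q2 
 * q2   q3  q3  q3 
 * q3   q4  q4  q4 
 * q4   q5  q5  q5 
 * q5   q6  q6  q6 
   q6   q6  q6  q6 
(> = start, * = accepting)

start=q0 accept=q0,q1,q2,q3,q4,q5 q0-a->q1 q0-b->q1 q0-c->q1 q1-a->q2 q1-b->q2 q1-c->q2 q2-a->q3 q2-b->q3 q2-c->q3 q3-a->q4 q3-b->q4 q3-c->q4 q4-a->q5 q4-b->q5 q4-c->q5 q5-a->q6 q5-b->q6 q5-c->q6 q6-a->q6 q6-b->q6 q6-c->q6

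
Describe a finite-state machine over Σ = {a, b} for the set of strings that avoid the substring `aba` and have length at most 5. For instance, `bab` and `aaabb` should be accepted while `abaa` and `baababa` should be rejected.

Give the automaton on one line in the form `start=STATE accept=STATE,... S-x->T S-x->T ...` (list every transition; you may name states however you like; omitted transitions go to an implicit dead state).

Run two small machines in parallel and take their product. One (4 states) tracks partial matches of the forbidden pattern `aba`; the other (7 states) tracks the input length, saturating at 6. Each combined state is a pair, one component from each; accept when both components accept.
22 states suffice.
          a    b  
>* q0     q1   q2 
 * q1     q3   q4 
 * q2     q3   q5 
 * q3     q6   q7 
 * q4     q8   q9 
 * q5     q6   q9 
 * q6    q10  q11 
 * q7    q12  q13 
   q8    q12  q12 
 * q9    q10  q13 
 * q10   q14  q15 
 * q11   q16  q17 
   q12   q16  q16 
 * q13   q14  q17 
 * q14   q18  q19 
 * q15   q20  q21 
   q16   q20  q20 
 * q17   q18  q21 
   q18   q18  q19 
   q19   q20  q21 
   q20   q20  q20 
   q21   q18  q21 
(> = start, * = accepting)

start=q0 accept=q0,q1,q2,q3,q4,q5,q6,q7,q9,q10,q11,q13,q14,q15,q17 q0-a->q1 q0-b->q2 q1-a->q3 q1-b->q4 q2-a->q3 q2-b->q5 q3-a->q6 q3-b->q7 q4-a->q8 q4-b->q9 q5-a->q6 q5-b->q9 q6-a->q10 q6-b->q11 q7-a->q12 q7-b->q13 q8-a->q12 q8-b->q12 q9-a->q10 q9-b->q13 q10-a->q14 q10-b->q15 q11-a->q16 q11-b->q17 q12-a->q16 q12-b->q16 q13-a->q14 q13-b->q17 q14-a->q18 q14-b->q19 q15-a->q20 q15-b->q21 q16-a->q20 q16-b->q20 q17-a->q18 q17-b->q21 q18-a->q18 q18-b->q19 q19-a->q20 q19-b->q21 q20-a->q20 q20-b->q20 q21-a->q18 q21-b->q21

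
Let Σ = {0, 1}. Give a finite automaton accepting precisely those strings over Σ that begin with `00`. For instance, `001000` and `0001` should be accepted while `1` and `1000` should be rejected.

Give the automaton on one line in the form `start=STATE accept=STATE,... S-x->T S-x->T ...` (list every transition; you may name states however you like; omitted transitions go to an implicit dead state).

start=s0 accept=s2 s0-0->s1 s0-1->s3 s1-0->s2 s1-1->s3 s2-0->s2 s2-1->s2 s3-0->s3 s3-1->s3

Check the first 2 symbols one by one: s0 through s1 record how many have matched `00` so far; any wrong symbol goes to the dead state s3. After all 2 match we enter the accepting sink s2.
A 4-state machine:
        0   1  
>  s0   s1  s3 
   s1   s2  s3 
 * s2   s2  s2 
   s3   s3  s3 
(> = start, * = accepting)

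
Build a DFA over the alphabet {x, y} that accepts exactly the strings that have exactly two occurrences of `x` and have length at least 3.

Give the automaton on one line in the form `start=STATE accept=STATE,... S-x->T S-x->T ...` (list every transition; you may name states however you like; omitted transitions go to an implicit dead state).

start=q0 accept=q7,q11 q0-x->q1 q0-y->q2 q1-x->q3 q1-y->q4 q2-x->q4 q2-y->q5 q3-x->q6 q3-y->q7 q4-x->q7 q4-y->q8 q5-x->q8 q5-y->q9 q6-x->q10 q6-y->q10 q7-x->q10 q7-y->q11 q8-x->q11 q8-y->q12 q9-x->q12 q9-y->q13 q10-x->q10 q10-y->q10 q11-x->q10 q11-y->q11 q12-x->q11 q12-y->q12 q13-x->q12 q13-y->q13

Run two small machines in parallel and take their product. One (4 states) tracks the count of `x`s, saturating at 3; the other (5 states) tracks the input length, saturating at 4. Each combined state is a pair, one component from each; accept when both components accept.
14 states suffice.
          x    y  
>  q0     q1   q2 
   q1     q3   q4 
   q2     q4   q5 
   q3     q6   q7 
   q4     q7   q8 
   q5     q8   q9 
   q6    q10  q10 
 * q7    q10  q11 
   q8    q11  q12 
   q9    q12  q13 
   q10   q10  q10 
 * q11   q10  q11 
   q12   q11  q12 
   q13   q12  q13 
(> = start, * = accepting)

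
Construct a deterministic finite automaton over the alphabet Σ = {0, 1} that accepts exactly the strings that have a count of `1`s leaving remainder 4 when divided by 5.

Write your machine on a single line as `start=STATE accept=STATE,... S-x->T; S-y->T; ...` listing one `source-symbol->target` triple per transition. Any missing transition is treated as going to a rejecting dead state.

start=S0; accept=S4; S0-0->S0; S0-1->S1; S1-0->S1; S1-1->S2; S2-0->S2; S2-1->S3; S3-0->S3; S3-1->S4; S4-0->S4; S4-1->S0

The only thing that matters is how many `1`s have appeared, reduced mod 5. Use one state per residue: S0 for 0, …, S4 for 4. Reading `1` moves to the next residue; anything else stays put. S4 is accepting.
A 5-state machine:
        0   1  
>  S0   S0  S1 
   S1   S1  S2 
   S2   S2  S3 
   S3   S3  S4 
 * S4   S4  S0 
(> = start, * = accepting)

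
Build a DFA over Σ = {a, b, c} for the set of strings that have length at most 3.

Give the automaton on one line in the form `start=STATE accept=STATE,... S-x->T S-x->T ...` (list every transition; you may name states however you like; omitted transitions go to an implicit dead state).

start=s0 accept=s0,s1,s2,s3 s0-a->s1 s0-b->s1 s0-c->s1 s1-a->s2 s1-b->s2 s1-c->s2 s2-a->s3 s2-b->s3 s2-c->s3 s3-a->s4 s3-b->s4 s3-c->s4 s4-a->s4 s4-b->s4 s4-c->s4

We only need to distinguish lengths 0, 1, …, 3, and '>3'. Chain s0 → s1 → s2 → s3 → s4 on every symbol, with s4 looping. Accepting states: {s0, s1, s2, s3}.
        a   b   c  
>* s0   s1  s1  s1 
 * s1   s2  s2  s2 
 * s2   s3  s3  s3 
 * s3   s4  s4  s4 
   s4   s4  s4  s4 
(> = start, * = accepting)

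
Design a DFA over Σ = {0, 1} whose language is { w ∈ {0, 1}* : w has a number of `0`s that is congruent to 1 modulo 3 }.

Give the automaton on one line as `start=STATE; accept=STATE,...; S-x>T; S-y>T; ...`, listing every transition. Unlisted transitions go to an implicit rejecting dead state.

Keep the running count of `0`s modulo 3: each `0` advances along the cycle S0 → S1 → S2 → S0 while other symbols loop. Accept at S1.
With 3 states:
        0   1  
>  S0   S1  S0 
 * S1   S2  S1 
   S2   S0  S2 
(> = start, * = accepting)

start=S0; accept=S1; S0-0>S1; S0-1>S0; S1-0>S2; S1-1>S1; S2-0>S0; S2-1>S2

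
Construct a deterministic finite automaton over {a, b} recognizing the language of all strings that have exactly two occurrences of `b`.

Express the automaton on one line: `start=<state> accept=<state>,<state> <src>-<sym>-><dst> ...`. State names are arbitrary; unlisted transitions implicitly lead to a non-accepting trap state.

Only the number of `b`s matters, and only up to 3. Make a chain S0 → S1 → S2 → S3 advanced by each `b` (with S3 absorbing); every other symbol self-loops. The accepting set is {S2}.
A 4-state machine:
        a   b  
>  S0   S0  S1 
   S1   S1  S2 
 * S2   S2  S3 
   S3   S3  S3 
(> = start, * = accepting)

start=S0 accept=S2 S0-a->S0 S0-b->S1 S1-a->S1 S1-b->S2 S2-a->S2 S2-b->S3 S3-a->S3 S3-b->S3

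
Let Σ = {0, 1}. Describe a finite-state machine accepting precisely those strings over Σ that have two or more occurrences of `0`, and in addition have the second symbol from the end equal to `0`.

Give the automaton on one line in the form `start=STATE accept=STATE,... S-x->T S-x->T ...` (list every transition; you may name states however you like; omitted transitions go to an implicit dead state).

start=q0 accept=q2,q4 q0-0->q1 q0-1->q0 q1-0->q2 q1-1->q3 q2-0->q2 q2-1->q4 q3-0->q5 q3-1->q3 q4-0->q5 q4-1->q3 q5-0->q2 q5-1->q4

Handle the two conditions separately and then intersect. The first has 4 states tracking the count of `0`s, saturating at 3; the second has 7 states tracking the last 2 symbols read. A product state is a pair (one from each), accepting exactly when both do. After merging equivalent states the machine shrinks.
        0   1  
>  q0   q1  q0 
   q1   q2  q3 
 * q2   q2  q4 
   q3   q5  q3 
 * q4   q5  q3 
   q5   q2  q4 
(> = start, * = accepting)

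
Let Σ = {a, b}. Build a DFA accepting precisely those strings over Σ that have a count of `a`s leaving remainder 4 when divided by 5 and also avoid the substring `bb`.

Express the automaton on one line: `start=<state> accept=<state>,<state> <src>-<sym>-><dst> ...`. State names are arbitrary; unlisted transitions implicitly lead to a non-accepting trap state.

Run two small machines in parallel and take their product. The first has 5 states tracking the count of `a`s modulo 5; the second has 3 states tracking partial matches of the forbidden pattern `bb`. A product state is a pair (one from each), accepting exactly when both do. Minimizing collapses redundant product states.
An 11-state machine:
          a    b  
>  s0     s1   s2 
   s1     s3   s4 
   s2     s1   s5 
   s3     s6   s7 
   s4     s3   s5 
   s5     s5   s5 
   s6     s8   s9 
   s7     s6   s5 
 * s8     s0  s10 
   s9     s8   s5 
 * s10    s0   s5 
(> = start, * = accepting)

start=s0 accept=s8,s10 s0-a->s1 s0-b->s2 s1-a->s3 s1-b->s4 s2-a->s1 s2-b->s5 s3-a->s6 s3-b->s7 s4-a->s3 s4-b->s5 s5-a->s5 s5-b->s5 s6-a->s8 s6-b->s9 s7-a->s6 s7-b->s5 s8-a->s0 s8-b->s10 s9-a->s8 s9-b->s5 s10-a->s0 s10-b->s5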